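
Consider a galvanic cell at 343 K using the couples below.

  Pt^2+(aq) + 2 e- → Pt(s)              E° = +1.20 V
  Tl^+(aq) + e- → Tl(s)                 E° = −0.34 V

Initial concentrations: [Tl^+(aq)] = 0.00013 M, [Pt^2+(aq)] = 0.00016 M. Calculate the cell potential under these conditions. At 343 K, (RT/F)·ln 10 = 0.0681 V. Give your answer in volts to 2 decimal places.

Pt²⁺/Pt is reduced (cathode, E° = +1.20 V) and Tl⁺/Tl is oxidized (anode).
The standard potential is +1.20 − (−0.34) = +1.54 V and the balanced reaction transfers n = 2 electrons.
For the overall reaction Pt^2+(aq) + 2 Tl(s) → Pt(s) + 2 Tl^+(aq), Q = [Tl^+(aq)]^2 / [Pt^2+(aq)] = 0.000106, giving log Q = −3.976.
Applying E = E° − (RT ln10/nF)·log Q gives +1.54 − (0.0681/2)(−3.976) = +1.68 V.

+1.68 V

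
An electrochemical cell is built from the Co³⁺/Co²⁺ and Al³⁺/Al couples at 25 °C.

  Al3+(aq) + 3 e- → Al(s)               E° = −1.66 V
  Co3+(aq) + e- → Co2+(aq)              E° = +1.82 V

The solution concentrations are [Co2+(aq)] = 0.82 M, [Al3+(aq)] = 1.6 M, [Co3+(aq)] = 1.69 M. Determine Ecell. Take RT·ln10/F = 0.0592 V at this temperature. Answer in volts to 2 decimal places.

The Co³⁺/Co²⁺ couple has the more positive E°, so it is the cathode; Al³⁺/Al is the anode.
E°cell = +1.82 − (−1.66) = +3.48 V, with n = 3 electrons transferred.
For the overall reaction 3 Co3+(aq) + Al(s) → 3 Co2+(aq) + Al3+(aq), Q = ([Co2+(aq)]^3·[Al3+(aq)]) / [Co3+(aq)]^3 = 0.183, giving log Q = −0.738.
E = E° − (0.0592/n)·log Q = +3.48 − (0.0592/3)(−0.738) = +3.49 V.

+3.49 V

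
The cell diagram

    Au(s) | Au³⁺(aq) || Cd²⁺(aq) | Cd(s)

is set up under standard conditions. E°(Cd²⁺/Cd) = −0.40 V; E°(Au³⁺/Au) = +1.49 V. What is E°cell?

By convention the left-hand electrode in cell notation is the anode (oxidation) and the right-hand electrode is the cathode (reduction).
E°cell = E°(right) − E°(left) = −0.40 − (+1.49) = −1.89 V.
The negative sign shows that, as written, the cell would require an external voltage to drive the reaction.

−1.89 V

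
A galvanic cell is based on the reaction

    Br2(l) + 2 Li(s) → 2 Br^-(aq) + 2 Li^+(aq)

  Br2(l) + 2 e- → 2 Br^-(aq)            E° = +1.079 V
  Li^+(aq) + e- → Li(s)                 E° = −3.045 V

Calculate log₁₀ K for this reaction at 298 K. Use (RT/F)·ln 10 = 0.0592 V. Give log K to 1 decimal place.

log K = 139.3

The Br₂/Br⁻ couple is reduced (cathode); E°cell = +1.079 − (−3.045) = +4.124 V with n = 2.
At equilibrium E = 0, so log K = nE°cell / 0.0592 = (2)(+4.124) / 0.0592 = 139.3.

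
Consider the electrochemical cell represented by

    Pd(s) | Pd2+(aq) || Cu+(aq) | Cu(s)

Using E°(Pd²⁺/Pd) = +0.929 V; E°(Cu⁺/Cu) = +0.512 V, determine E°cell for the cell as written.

−0.417 V

By convention the left-hand electrode in cell notation is the anode (oxidation) and the right-hand electrode is the cathode (reduction).
E°cell = E°(right) − E°(left) = +0.512 − (+0.929) = −0.417 V.
The negative sign shows that, as written, the cell would require an external voltage to drive the reaction.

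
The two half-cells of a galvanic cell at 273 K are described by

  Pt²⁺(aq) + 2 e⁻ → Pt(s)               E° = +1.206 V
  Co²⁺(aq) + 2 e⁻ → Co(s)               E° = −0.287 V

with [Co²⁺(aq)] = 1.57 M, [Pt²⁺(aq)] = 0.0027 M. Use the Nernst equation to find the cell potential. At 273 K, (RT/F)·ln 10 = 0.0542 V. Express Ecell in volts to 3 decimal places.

+1.418 V

The Pt²⁺/Pt couple has the more positive E°, so it is the cathode; Co²⁺/Co is the anode.
The standard potential is +1.206 − (−0.287) = +1.493 V and the balanced reaction transfers n = 2 electrons.
For the overall reaction Pt²⁺(aq) + Co(s) → Pt(s) + Co²⁺(aq), Q = [Co²⁺(aq)] / [Pt²⁺(aq)] = 581, giving log Q = 2.765.
By the Nernst equation, E = +1.493 − (0.0542/2)·(2.765) = +1.418 V.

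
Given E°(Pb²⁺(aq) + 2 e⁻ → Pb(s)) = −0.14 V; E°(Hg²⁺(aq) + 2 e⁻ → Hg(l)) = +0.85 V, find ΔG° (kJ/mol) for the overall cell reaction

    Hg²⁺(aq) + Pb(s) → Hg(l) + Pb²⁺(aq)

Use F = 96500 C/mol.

In the reaction as written Hg²⁺(aq) is reduced, so the Hg²⁺/Hg couple is the cathode and Pb²⁺/Pb is the anode.
E°cell = +0.85 − (−0.14) = +0.99 V; balancing electrons gives n = 2.
ΔG° = −nFE°cell = −(2)(96500)(+0.99) J/mol = −191 kJ/mol.

−191 kJ/mol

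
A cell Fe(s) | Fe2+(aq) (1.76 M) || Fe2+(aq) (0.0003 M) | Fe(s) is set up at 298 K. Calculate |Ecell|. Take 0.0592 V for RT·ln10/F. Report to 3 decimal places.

0.112 V

For a concentration cell E°cell = 0, since both electrodes use the same couple.
The compartment with the higher Fe2+(aq) concentration (1.76 M) acts as the cathode; ions are reduced there and produced at the dilute (0.0003 M) anode.
With n = 2, Ecell = −(0.0592/2)·log([dilute]/[conc]) = −(0.0592/2)·log(0.0003/1.76) = +0.112 V.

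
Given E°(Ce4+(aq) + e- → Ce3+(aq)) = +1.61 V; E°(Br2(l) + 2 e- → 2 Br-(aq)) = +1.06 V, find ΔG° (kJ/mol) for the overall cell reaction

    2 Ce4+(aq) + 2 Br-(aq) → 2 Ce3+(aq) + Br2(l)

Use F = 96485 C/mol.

−106 kJ/mol

In the reaction as written Ce4+(aq) is reduced, so the Ce⁴⁺/Ce³⁺ couple is the cathode and Br₂/Br⁻ is the anode.
E°cell = +1.61 − (+1.06) = +0.55 V; balancing electrons gives n = 2.
ΔG° = −nFE°cell = −(2)(96485)(+0.55) J/mol = −106 kJ/mol.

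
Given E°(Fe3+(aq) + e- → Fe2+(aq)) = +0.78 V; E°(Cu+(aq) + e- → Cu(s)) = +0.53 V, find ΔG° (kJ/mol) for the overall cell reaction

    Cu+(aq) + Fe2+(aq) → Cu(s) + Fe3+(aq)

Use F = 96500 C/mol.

In the reaction as written Cu+(aq) is reduced, so the Cu⁺/Cu couple is the cathode and Fe³⁺/Fe²⁺ is the anode.
E°cell = +0.53 − (+0.78) = −0.25 V; balancing electrons gives n = 1.
ΔG° = −nFE°cell = −(1)(96500)(−0.25) J/mol = +24.1 kJ/mol.

+24.1 kJ/mol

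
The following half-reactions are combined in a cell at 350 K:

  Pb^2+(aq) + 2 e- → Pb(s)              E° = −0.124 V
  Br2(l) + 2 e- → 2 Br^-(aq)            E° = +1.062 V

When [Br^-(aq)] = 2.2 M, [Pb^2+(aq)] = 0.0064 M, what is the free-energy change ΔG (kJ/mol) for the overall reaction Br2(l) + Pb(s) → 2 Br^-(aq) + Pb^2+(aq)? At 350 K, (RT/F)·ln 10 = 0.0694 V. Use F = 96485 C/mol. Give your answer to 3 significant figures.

With Br₂/Br⁻ reduced at the cathode, E°cell = +1.062 − (−0.124) = +1.186 V and n = 2.
Q = [Br^-(aq)]^2·[Pb^2+(aq)] = 0.031, so log Q = −1.509 and E = +1.186 − (0.0694/2)(−1.509) = +1.2384 V.
Then ΔG = −nFE = −2 × 96485 × +1.2384 J/mol = −239 kJ/mol.

−239 kJ/mol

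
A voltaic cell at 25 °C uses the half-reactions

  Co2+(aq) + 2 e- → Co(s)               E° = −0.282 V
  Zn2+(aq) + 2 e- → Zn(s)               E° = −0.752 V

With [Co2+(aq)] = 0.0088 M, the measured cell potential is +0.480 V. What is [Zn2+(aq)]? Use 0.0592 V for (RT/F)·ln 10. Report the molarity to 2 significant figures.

0.0040 M

The Co²⁺/Co couple has the larger reduction potential, so it is the cathode: E°cell = −0.282 − (−0.752) = +0.470 V and n = 2.
From the Nernst equation, log Q = n(E° − E)/0.0592 = 2·(+0.470 − (+0.480))/0.0592 = −0.338.
The balanced reaction is Co2+(aq) + Zn(s) → Co(s) + Zn2+(aq), so Q = [Zn2+(aq)] / [Co2+(aq)].
Isolating [Zn2+(aq)] in Q = 10^{−0.338} yields log [Zn2+(aq)] = −2.394, i.e. 0.0040 M.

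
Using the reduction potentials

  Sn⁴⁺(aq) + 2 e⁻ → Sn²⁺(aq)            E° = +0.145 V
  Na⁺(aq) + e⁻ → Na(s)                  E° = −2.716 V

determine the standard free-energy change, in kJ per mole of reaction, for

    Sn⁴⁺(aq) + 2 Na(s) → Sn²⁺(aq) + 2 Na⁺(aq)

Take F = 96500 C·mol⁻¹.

In the reaction as written Sn⁴⁺(aq) is reduced, so the Sn⁴⁺/Sn²⁺ couple is the cathode and Na⁺/Na is the anode.
E°cell = +0.145 − (−2.716) = +2.861 V; balancing electrons gives n = 2.
ΔG° = −nFE°cell = −(2)(96500)(+2.861) J/mol = −552 kJ/mol.

−552 kJ/mol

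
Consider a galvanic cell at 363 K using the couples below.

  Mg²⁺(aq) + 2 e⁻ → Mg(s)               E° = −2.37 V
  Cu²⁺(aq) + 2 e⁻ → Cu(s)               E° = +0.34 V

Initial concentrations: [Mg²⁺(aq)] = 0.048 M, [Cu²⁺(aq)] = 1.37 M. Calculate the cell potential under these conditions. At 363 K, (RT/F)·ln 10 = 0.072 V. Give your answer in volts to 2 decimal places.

+2.76 V

The Cu²⁺/Cu couple has the more positive E°, so it is the cathode; Mg²⁺/Mg is the anode.
E°cell = E°cat − E°an = +0.34 − (−2.37) = +2.71 V; n = 2.
For the overall reaction Cu²⁺(aq) + Mg(s) → Cu(s) + Mg²⁺(aq), Q = [Mg²⁺(aq)] / [Cu²⁺(aq)] = 0.035, giving log Q = −1.455.
By the Nernst equation, E = +2.71 − (0.072/2)·(−1.455) = +2.76 V.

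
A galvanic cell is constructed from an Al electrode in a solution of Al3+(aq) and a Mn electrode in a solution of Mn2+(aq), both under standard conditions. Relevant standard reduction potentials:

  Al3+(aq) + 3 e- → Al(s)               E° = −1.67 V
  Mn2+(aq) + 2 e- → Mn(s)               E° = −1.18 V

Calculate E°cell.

+0.49 V

The Mn²⁺/Mn couple has the higher E°, so Mn ion is reduced (cathode) and Al is oxidized (anode).
E°cell = E°(cathode) − E°(anode) = −1.18 − (−1.67) = +0.49 V.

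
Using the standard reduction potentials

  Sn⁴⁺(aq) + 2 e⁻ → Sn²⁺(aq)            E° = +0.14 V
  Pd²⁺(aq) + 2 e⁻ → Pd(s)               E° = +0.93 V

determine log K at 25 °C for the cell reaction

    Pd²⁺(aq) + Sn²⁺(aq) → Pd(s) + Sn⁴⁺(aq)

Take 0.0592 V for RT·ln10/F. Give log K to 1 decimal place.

log K = 26.7

The Pd²⁺/Pd couple is reduced (cathode); E°cell = +0.93 − (+0.14) = +0.79 V with n = 2.
At equilibrium E = 0, so log K = nE°cell / 0.0592 = (2)(+0.79) / 0.0592 = 26.7.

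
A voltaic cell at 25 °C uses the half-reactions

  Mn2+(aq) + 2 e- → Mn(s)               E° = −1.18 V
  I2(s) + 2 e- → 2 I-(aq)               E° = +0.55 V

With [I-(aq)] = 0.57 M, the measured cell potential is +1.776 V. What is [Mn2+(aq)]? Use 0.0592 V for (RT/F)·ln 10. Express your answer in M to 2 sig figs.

0.086 M

The I₂/I⁻ couple has the larger reduction potential, so it is the cathode: E°cell = +0.55 − (−1.18) = +1.73 V and n = 2.
Since E = E° − (0.0592/n)·log Q, log Q = n(E° − E)/0.0592 = −1.554.
Balancing electrons gives I2(s) + Mn(s) → 2 I-(aq) + Mn2+(aq); thus Q = [I-(aq)]^2·[Mn2+(aq)].
Substituting the known concentrations and solving, log [Mn2+(aq)] = −1.066 and [Mn2+(aq)] = 0.086 M.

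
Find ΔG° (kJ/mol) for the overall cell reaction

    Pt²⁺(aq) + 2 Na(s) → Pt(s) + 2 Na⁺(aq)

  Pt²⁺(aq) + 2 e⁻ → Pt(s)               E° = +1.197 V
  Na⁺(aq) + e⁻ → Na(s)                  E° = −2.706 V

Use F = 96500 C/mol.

In the reaction as written Pt²⁺(aq) is reduced, so the Pt²⁺/Pt couple is the cathode and Na⁺/Na is the anode.
E°cell = +1.197 − (−2.706) = +3.903 V; balancing electrons gives n = 2.
ΔG° = −nFE°cell = −(2)(96500)(+3.903) J/mol = −753 kJ/mol.

−753 kJ/mol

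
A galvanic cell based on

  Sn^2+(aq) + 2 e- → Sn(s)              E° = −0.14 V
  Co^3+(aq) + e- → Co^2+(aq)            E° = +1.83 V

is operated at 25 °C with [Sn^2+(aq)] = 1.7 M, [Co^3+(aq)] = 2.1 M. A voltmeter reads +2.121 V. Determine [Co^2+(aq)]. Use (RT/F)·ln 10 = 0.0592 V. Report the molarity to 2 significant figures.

0.0045 M

The Co³⁺/Co²⁺ couple has the larger reduction potential, so it is the cathode: E°cell = +1.83 − (−0.14) = +1.97 V and n = 2.
Rearranging E = E° − (0.0592/n)·log Q gives log Q = 2(+1.97 − (+2.121))/0.0592 = −5.101.
The balanced reaction is 2 Co^3+(aq) + Sn(s) → 2 Co^2+(aq) + Sn^2+(aq), so Q = ([Co^2+(aq)]^2·[Sn^2+(aq)]) / [Co^3+(aq)]^2.
Substituting the known concentrations and solving, log [Co^2+(aq)] = −2.344 and [Co^2+(aq)] = 0.0045 M.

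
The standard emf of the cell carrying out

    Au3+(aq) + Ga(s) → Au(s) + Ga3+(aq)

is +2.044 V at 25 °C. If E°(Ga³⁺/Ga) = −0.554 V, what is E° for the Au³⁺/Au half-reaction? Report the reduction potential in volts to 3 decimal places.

+1.490 V

In the reaction as written the Au³⁺/Au couple is reduced (cathode) and Ga³⁺/Ga is oxidized (anode), so E°cell = E°(Au³⁺/Au) − E°(Ga³⁺/Ga).
E°(Au³⁺/Au) = E°cell + E°(anode) = +2.044 + (−0.554) = +1.490 V.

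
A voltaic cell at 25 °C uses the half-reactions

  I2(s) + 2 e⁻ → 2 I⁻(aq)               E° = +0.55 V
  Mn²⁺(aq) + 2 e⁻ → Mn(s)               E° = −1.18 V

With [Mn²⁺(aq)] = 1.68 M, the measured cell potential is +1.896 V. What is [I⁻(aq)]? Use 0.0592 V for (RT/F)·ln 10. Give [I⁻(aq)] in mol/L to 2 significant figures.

0.0012 M

The I₂/I⁻ couple has the larger reduction potential, so it is the cathode: E°cell = +0.55 − (−1.18) = +1.73 V and n = 2.
From the Nernst equation, log Q = n(E° − E)/0.0592 = 2·(+1.73 − (+1.896))/0.0592 = −5.608.
For I2(s) + Mn(s) → 2 I⁻(aq) + Mn²⁺(aq), the reaction quotient is Q = [I⁻(aq)]^2·[Mn²⁺(aq)].
Solving for the unknown gives log [I⁻(aq)] = −2.917, so [I⁻(aq)] ≈ 0.0012 M.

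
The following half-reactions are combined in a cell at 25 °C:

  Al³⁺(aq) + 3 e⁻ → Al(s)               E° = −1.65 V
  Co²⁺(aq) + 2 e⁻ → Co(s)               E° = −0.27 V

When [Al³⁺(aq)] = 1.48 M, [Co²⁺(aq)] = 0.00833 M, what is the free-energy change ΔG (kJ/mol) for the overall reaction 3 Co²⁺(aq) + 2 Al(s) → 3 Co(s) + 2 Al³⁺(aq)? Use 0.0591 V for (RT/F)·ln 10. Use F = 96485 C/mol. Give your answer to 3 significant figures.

−761 kJ/mol

E°cell = −0.27 − (−1.65) = +1.38 V; the balanced reaction transfers n = 6 electrons.
The reaction quotient is [Al³⁺(aq)]^2 / [Co²⁺(aq)]^3 = 3.79×10^6; by Nernst, E = +1.38 − (0.0591/6)(6.579) = +1.3152 V.
Finally ΔG = −nFE = −(6)(96485 C/mol)(+1.3152 V) = −761 kJ/mol.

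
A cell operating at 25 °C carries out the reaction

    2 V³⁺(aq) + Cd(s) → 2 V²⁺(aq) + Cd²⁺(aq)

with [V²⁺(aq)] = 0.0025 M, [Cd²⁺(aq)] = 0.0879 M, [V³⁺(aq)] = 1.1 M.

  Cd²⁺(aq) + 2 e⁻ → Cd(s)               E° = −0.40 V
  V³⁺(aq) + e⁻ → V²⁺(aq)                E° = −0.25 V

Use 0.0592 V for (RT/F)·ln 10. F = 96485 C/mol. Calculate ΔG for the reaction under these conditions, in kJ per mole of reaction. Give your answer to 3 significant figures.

With V³⁺/V²⁺ reduced at the cathode, E°cell = −0.25 − (−0.40) = +0.15 V and n = 2.
Q = ([V²⁺(aq)]^2·[Cd²⁺(aq)]) / [V³⁺(aq)]^2 = 4.54×10^−7, so log Q = −6.343 and E = +0.15 − (0.0592/2)(−6.343) = +0.3378 V.
Finally ΔG = −nFE = −(2)(96485 C/mol)(+0.3378 V) = −65.2 kJ/mol.

−65.2 kJ/mol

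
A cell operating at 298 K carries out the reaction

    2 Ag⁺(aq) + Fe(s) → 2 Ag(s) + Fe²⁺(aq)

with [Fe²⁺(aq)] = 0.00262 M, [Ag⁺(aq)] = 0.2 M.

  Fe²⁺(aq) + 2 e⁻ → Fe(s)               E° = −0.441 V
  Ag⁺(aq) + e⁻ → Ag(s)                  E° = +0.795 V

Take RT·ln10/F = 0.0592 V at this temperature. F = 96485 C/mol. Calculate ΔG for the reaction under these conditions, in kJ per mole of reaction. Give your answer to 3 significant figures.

With Ag⁺/Ag reduced at the cathode, E°cell = +0.795 − (−0.441) = +1.236 V and n = 2.
Q = [Fe²⁺(aq)] / [Ag⁺(aq)]^2 = 0.0655, so log Q = −1.184 and E = +1.236 − (0.0592/2)(−1.184) = +1.2710 V.
Finally ΔG = −nFE = −(2)(96485 C/mol)(+1.2710 V) = −245 kJ/mol.

−245 kJ/mol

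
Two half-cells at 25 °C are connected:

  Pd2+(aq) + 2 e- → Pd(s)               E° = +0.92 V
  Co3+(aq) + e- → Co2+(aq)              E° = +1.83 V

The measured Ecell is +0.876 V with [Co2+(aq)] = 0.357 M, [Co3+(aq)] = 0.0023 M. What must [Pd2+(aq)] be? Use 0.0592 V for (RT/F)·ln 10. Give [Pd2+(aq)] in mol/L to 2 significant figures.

0.00058 M

Co³⁺/Co²⁺ is the cathode (higher E°); E°cell = +1.83 − (+0.92) = +0.91 V with n = 2.
Since E = E° − (0.0592/n)·log Q, log Q = n(E° − E)/0.0592 = 1.149.
For 2 Co3+(aq) + Pd(s) → 2 Co2+(aq) + Pd2+(aq), the reaction quotient is Q = ([Co2+(aq)]^2·[Pd2+(aq)]) / [Co3+(aq)]^2.
Substituting the known concentrations and solving, log [Pd2+(aq)] = −3.233 and [Pd2+(aq)] = 0.00058 M.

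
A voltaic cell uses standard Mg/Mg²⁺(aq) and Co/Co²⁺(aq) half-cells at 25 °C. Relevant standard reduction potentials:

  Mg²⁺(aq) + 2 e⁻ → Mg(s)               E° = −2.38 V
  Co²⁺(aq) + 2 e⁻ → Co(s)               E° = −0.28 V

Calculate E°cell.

The Co²⁺/Co couple has the higher E°, so Co ion is reduced (cathode) and Mg is oxidized (anode).
E°cell = E°(cathode) − E°(anode) = −0.28 − (−2.38) = +2.10 V.

+2.10 V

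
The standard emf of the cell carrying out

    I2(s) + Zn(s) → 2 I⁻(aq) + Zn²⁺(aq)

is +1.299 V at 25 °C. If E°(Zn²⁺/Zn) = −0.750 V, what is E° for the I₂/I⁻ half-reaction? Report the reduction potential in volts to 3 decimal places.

+0.549 V

In the reaction as written the I₂/I⁻ couple is reduced (cathode) and Zn²⁺/Zn is oxidized (anode), so E°cell = E°(I₂/I⁻) − E°(Zn²⁺/Zn).
E°(I₂/I⁻) = E°cell + E°(anode) = +1.299 + (−0.750) = +0.549 V.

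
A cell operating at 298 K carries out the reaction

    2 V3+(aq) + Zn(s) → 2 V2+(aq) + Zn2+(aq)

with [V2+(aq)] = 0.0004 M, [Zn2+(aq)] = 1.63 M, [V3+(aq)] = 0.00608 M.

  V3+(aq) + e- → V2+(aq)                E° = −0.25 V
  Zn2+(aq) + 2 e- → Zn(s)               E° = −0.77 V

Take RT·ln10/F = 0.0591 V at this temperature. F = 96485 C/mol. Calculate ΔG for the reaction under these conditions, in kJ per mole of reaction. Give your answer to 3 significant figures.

−113 kJ/mol

The standard cell potential is −0.25 − (−0.77) = +0.52 V, with n = 2 electrons in the balanced equation.
Here Q = ([V2+(aq)]^2·[Zn2+(aq)]) / [V3+(aq)]^2 = 0.00706 (log Q = −2.151), giving E = +0.52 − (0.0591/2)·(−2.151) = +0.5836 V.
Then ΔG = −nFE = −2 × 96485 × +0.5836 J/mol = −113 kJ/mol.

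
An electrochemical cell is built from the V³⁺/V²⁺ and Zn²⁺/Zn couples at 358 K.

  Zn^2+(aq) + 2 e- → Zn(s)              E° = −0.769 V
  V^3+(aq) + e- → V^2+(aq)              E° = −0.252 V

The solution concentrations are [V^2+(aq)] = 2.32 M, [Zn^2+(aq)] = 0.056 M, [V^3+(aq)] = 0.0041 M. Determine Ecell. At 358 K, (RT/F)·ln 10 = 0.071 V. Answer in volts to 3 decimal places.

The V³⁺/V²⁺ couple has the more positive E°, so it is the cathode; Zn²⁺/Zn is the anode.
The standard potential is −0.252 − (−0.769) = +0.517 V and the balanced reaction transfers n = 2 electrons.
Balancing gives 2 V^3+(aq) + Zn(s) → 2 V^2+(aq) + Zn^2+(aq); hence Q = ([V^2+(aq)]^2·[Zn^2+(aq)]) / [V^3+(aq)]^2 = 1.79×10^4 (log Q = 4.254).
By the Nernst equation, E = +0.517 − (0.071/2)·(4.254) = +0.366 V.

+0.366 V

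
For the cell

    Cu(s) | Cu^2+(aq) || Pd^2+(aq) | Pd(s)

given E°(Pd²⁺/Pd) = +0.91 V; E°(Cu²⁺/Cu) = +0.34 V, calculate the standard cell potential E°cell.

By convention the left-hand electrode in cell notation is the anode (oxidation) and the right-hand electrode is the cathode (reduction).
E°cell = E°(right) − E°(left) = +0.91 − (+0.34) = +0.57 V.

+0.57 V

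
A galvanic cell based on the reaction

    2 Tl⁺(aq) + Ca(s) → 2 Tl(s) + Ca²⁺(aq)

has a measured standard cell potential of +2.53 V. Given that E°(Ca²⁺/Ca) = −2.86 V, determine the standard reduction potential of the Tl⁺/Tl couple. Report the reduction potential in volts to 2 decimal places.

In the reaction as written the Tl⁺/Tl couple is reduced (cathode) and Ca²⁺/Ca is oxidized (anode), so E°cell = E°(Tl⁺/Tl) − E°(Ca²⁺/Ca).
E°(Tl⁺/Tl) = E°cell + E°(anode) = +2.53 + (−2.86) = −0.33 V.

−0.33 V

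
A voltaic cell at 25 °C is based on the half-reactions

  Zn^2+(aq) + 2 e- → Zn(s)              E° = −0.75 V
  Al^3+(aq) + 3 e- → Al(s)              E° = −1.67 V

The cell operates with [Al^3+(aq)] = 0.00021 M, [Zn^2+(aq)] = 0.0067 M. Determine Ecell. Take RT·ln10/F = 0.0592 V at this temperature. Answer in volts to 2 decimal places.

+0.93 V

The Zn²⁺/Zn couple has the more positive E°, so it is the cathode; Al³⁺/Al is the anode.
E°cell = E°cat − E°an = −0.75 − (−1.67) = +0.92 V; n = 6.
Balancing gives 3 Zn^2+(aq) + 2 Al(s) → 3 Zn(s) + 2 Al^3+(aq); hence Q = [Al^3+(aq)]^2 / [Zn^2+(aq)]^3 = 0.147 (log Q = −0.834).
By the Nernst equation, E = +0.92 − (0.0592/6)·(−0.834) = +0.93 V.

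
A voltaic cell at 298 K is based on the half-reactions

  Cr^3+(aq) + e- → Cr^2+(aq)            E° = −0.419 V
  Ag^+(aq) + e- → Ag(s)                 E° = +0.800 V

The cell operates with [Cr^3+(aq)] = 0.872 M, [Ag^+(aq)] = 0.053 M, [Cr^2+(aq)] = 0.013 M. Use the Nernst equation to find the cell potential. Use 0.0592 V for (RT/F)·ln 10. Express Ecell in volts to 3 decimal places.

Since E°(Ag⁺/Ag) > E°(Cr³⁺/Cr²⁺), Ag⁺/Ag serves as the cathode.
The standard potential is +0.800 − (−0.419) = +1.219 V and the balanced reaction transfers n = 1 electron.
For the overall reaction Ag^+(aq) + Cr^2+(aq) → Ag(s) + Cr^3+(aq), Q = [Cr^3+(aq)] / ([Ag^+(aq)]·[Cr^2+(aq)]) = 1.27×10^3, giving log Q = 3.102.
By the Nernst equation, E = +1.219 − (0.0592/1)·(3.102) = +1.035 V.

+1.035 V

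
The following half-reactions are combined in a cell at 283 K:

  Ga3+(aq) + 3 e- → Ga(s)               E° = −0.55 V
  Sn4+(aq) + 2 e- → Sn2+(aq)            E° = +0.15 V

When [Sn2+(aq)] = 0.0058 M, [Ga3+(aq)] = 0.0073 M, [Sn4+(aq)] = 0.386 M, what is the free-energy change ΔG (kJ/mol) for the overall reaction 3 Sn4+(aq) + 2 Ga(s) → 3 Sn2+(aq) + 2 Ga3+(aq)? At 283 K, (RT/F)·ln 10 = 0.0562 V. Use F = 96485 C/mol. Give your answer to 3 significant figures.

−458 kJ/mol

E°cell = +0.15 − (−0.55) = +0.70 V; the balanced reaction transfers n = 6 electrons.
The reaction quotient is ([Sn2+(aq)]^3·[Ga3+(aq)]^2) / [Sn4+(aq)]^3 = 1.81×10^−10; by Nernst, E = +0.70 − (0.0562/6)(−9.743) = +0.7913 V.
Then ΔG = −nFE = −6 × 96485 × +0.7913 J/mol = −458 kJ/mol.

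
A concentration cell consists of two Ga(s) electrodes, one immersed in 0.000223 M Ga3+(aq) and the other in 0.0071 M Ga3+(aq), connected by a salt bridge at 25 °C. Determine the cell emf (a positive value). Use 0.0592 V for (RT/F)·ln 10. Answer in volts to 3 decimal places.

For a concentration cell E°cell = 0, since both electrodes use the same couple.
The compartment with the higher Ga3+(aq) concentration (0.0071 M) acts as the cathode; ions are reduced there and produced at the dilute (0.000223 M) anode.
With n = 3, Ecell = −(0.0592/3)·log([dilute]/[conc]) = −(0.0592/3)·log(0.000223/0.0071) = +0.030 V.

0.030 V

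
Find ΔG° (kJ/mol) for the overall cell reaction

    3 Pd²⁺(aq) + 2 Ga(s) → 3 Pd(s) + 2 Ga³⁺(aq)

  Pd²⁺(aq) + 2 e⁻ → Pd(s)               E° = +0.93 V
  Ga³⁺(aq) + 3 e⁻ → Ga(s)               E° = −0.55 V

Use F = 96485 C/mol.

−857 kJ/mol

In the reaction as written Pd²⁺(aq) is reduced, so the Pd²⁺/Pd couple is the cathode and Ga³⁺/Ga is the anode.
E°cell = +0.93 − (−0.55) = +1.48 V; balancing electrons gives n = 6.
ΔG° = −nFE°cell = −(6)(96485)(+1.48) J/mol = −857 kJ/mol.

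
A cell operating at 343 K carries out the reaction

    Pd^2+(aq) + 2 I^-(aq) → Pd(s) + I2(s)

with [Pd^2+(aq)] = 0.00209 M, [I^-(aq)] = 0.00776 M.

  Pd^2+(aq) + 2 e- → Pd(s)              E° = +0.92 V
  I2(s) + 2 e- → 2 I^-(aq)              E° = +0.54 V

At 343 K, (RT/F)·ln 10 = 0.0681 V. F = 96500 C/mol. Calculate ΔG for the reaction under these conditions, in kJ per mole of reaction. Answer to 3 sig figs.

E°cell = +0.92 − (+0.54) = +0.38 V; the balanced reaction transfers n = 2 electrons.
Here Q = 1 / ([Pd^2+(aq)]·[I^-(aq)]^2) = 7.95×10^6 (log Q = 6.900), giving E = +0.38 − (0.0681/2)·(6.900) = +0.1451 V.
Then ΔG = −nFE = −2 × 96500 × +0.1451 J/mol = −28.0 kJ/mol.

−28.0 kJ/mol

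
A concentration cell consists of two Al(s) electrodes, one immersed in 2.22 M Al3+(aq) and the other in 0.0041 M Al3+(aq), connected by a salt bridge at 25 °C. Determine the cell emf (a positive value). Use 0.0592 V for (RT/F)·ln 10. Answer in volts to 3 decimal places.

For a concentration cell E°cell = 0, since both electrodes use the same couple.
The compartment with the higher Al3+(aq) concentration (2.22 M) acts as the cathode; ions are reduced there and produced at the dilute (0.0041 M) anode.
With n = 3, Ecell = −(0.0592/3)·log([dilute]/[conc]) = −(0.0592/3)·log(0.0041/2.22) = +0.054 V.

0.054 V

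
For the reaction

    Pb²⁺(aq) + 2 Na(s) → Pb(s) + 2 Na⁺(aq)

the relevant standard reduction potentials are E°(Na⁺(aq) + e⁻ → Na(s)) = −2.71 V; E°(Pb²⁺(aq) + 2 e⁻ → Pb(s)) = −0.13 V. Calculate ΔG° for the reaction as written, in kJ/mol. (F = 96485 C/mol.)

In the reaction as written Pb²⁺(aq) is reduced, so the Pb²⁺/Pb couple is the cathode and Na⁺/Na is the anode.
E°cell = −0.13 − (−2.71) = +2.58 V; balancing electrons gives n = 2.
ΔG° = −nFE°cell = −(2)(96485)(+2.58) J/mol = −498 kJ/mol.

−498 kJ/mol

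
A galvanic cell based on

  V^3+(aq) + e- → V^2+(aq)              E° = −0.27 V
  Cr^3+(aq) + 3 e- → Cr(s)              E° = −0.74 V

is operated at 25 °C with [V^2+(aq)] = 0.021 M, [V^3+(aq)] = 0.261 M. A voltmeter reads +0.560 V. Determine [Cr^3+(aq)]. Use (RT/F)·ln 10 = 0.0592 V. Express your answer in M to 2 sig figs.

0.053 M

V³⁺/V²⁺ is the cathode (higher E°); E°cell = −0.27 − (−0.74) = +0.47 V with n = 3.
Since E = E° − (0.0592/n)·log Q, log Q = n(E° − E)/0.0592 = −4.561.
The balanced reaction is 3 V^3+(aq) + Cr(s) → 3 V^2+(aq) + Cr^3+(aq), so Q = ([V^2+(aq)]^3·[Cr^3+(aq)]) / [V^3+(aq)]^3.
Substituting the known concentrations and solving, log [Cr^3+(aq)] = −1.278 and [Cr^3+(aq)] = 0.053 M.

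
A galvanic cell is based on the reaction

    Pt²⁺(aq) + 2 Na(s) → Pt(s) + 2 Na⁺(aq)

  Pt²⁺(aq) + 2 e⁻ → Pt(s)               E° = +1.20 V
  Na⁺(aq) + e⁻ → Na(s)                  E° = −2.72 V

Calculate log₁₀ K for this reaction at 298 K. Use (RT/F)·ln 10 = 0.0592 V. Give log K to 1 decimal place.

log K = 132.4

The Pt²⁺/Pt couple is reduced (cathode); E°cell = +1.20 − (−2.72) = +3.92 V with n = 2.
At equilibrium E = 0, so log K = nE°cell / 0.0592 = (2)(+3.92) / 0.0592 = 132.4.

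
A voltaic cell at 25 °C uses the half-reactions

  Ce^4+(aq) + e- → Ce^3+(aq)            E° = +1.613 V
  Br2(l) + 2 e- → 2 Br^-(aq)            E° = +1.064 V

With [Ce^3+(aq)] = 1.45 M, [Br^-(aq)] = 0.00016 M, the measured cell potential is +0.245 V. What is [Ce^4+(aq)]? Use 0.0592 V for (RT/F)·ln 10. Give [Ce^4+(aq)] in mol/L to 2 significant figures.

0.066 M

With Ce⁴⁺/Ce³⁺ at the cathode and Br₂/Br⁻ at the anode, E°cell = +1.613 − (+1.064) = +0.549 V (n = 2).
From the Nernst equation, log Q = n(E° − E)/0.0592 = 2·(+0.549 − (+0.245))/0.0592 = 10.270.
Balancing electrons gives 2 Ce^4+(aq) + 2 Br^-(aq) → 2 Ce^3+(aq) + Br2(l); thus Q = [Ce^3+(aq)]^2 / ([Ce^4+(aq)]^2·[Br^-(aq)]^2).
Substituting the known concentrations and solving, log [Ce^4+(aq)] = −1.178 and [Ce^4+(aq)] = 0.066 M.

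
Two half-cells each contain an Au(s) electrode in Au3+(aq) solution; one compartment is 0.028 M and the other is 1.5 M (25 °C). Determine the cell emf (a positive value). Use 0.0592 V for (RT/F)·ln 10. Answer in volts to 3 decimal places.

For a concentration cell E°cell = 0, since both electrodes use the same couple.
The compartment with the higher Au3+(aq) concentration (1.5 M) acts as the cathode; ions are reduced there and produced at the dilute (0.028 M) anode.
With n = 3, Ecell = −(0.0592/3)·log([dilute]/[conc]) = −(0.0592/3)·log(0.028/1.5) = +0.034 V.

0.034 V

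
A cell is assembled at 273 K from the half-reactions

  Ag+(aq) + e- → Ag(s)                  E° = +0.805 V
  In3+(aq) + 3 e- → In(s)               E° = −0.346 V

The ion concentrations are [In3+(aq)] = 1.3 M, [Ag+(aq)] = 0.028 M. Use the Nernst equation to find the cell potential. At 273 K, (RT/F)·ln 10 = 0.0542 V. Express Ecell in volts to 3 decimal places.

Since E°(Ag⁺/Ag) > E°(In³⁺/In), Ag⁺/Ag serves as the cathode.
E°cell = E°cat − E°an = +0.805 − (−0.346) = +1.151 V; n = 3.
For the overall reaction 3 Ag+(aq) + In(s) → 3 Ag(s) + In3+(aq), Q = [In3+(aq)] / [Ag+(aq)]^3 = 5.92×10^4, giving log Q = 4.772.
By the Nernst equation, E = +1.151 − (0.0542/3)·(4.772) = +1.065 V.

+1.065 V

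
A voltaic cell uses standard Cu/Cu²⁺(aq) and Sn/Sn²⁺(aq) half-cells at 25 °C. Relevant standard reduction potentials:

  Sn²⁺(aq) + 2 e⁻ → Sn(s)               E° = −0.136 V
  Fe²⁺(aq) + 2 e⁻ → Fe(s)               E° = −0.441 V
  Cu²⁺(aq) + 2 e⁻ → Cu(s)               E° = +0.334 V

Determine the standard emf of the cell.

The Cu²⁺/Cu couple has the higher E°, so Cu ion is reduced (cathode) and Sn is oxidized (anode).
E°cell = E°(cathode) − E°(anode) = +0.334 − (−0.136) = +0.470 V.

+0.470 V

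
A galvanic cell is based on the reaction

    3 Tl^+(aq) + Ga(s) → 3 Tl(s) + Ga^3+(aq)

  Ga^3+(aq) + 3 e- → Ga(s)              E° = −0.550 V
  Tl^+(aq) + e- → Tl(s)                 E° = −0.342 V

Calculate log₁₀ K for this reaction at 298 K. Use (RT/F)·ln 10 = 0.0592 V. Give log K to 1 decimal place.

The Tl⁺/Tl couple is reduced (cathode); E°cell = −0.342 − (−0.550) = +0.208 V with n = 3.
At equilibrium E = 0, so log K = nE°cell / 0.0592 = (3)(+0.208) / 0.0592 = 10.5.

log K = 10.5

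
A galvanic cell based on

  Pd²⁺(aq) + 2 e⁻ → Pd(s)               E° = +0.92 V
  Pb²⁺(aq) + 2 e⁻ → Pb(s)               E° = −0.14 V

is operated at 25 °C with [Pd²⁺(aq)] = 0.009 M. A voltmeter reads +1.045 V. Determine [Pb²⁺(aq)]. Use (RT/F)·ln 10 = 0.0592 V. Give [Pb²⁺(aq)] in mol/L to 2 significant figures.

With Pd²⁺/Pd at the cathode and Pb²⁺/Pb at the anode, E°cell = +0.92 − (−0.14) = +1.06 V (n = 2).
Rearranging E = E° − (0.0592/n)·log Q gives log Q = 2(+1.06 − (+1.045))/0.0592 = 0.507.
Balancing electrons gives Pd²⁺(aq) + Pb(s) → Pd(s) + Pb²⁺(aq); thus Q = [Pb²⁺(aq)] / [Pd²⁺(aq)].
Solving for the unknown gives log [Pb²⁺(aq)] = −1.539, so [Pb²⁺(aq)] ≈ 0.029 M.

0.029 M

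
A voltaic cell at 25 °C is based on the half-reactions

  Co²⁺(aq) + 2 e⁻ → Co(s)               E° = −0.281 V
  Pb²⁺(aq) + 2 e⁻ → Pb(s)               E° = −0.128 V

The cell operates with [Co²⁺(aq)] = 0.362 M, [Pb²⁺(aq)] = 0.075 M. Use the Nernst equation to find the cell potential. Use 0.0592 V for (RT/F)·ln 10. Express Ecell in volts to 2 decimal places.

Pb²⁺/Pb is reduced (cathode, E° = −0.128 V) and Co²⁺/Co is oxidized (anode).
E°cell = −0.128 − (−0.281) = +0.153 V, with n = 2 electrons transferred.
The balanced reaction is Pb²⁺(aq) + Co(s) → Pb(s) + Co²⁺(aq), so Q = [Co²⁺(aq)] / [Pb²⁺(aq)] = 4.83 and log Q = 0.684.
By the Nernst equation, E = +0.153 − (0.0592/2)·(0.684) = +0.13 V.

+0.13 V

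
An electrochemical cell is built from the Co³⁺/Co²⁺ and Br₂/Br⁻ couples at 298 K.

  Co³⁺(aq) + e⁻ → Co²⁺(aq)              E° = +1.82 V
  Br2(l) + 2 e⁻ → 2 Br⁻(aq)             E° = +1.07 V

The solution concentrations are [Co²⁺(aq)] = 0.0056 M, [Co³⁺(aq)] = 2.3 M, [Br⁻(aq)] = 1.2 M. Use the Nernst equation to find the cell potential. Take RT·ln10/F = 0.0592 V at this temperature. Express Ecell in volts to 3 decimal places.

The Co³⁺/Co²⁺ couple has the more positive E°, so it is the cathode; Br₂/Br⁻ is the anode.
E°cell = +1.82 − (+1.07) = +0.75 V, with n = 2 electrons transferred.
The balanced reaction is 2 Co³⁺(aq) + 2 Br⁻(aq) → 2 Co²⁺(aq) + Br2(l), so Q = [Co²⁺(aq)]^2 / ([Co³⁺(aq)]^2·[Br⁻(aq)]^2) = 4.12×10^−6 and log Q = −5.385.
E = E° − (0.0592/n)·log Q = +0.75 − (0.0592/2)(−5.385) = +0.909 V.

+0.909 V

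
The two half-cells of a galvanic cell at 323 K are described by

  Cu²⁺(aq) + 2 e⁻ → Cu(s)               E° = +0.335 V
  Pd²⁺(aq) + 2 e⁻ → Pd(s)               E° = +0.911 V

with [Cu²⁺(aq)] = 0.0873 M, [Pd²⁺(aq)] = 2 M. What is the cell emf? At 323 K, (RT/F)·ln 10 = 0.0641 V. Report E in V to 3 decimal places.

Pd²⁺/Pd is reduced (cathode, E° = +0.911 V) and Cu²⁺/Cu is oxidized (anode).
E°cell = +0.911 − (+0.335) = +0.576 V, with n = 2 electrons transferred.
For the overall reaction Pd²⁺(aq) + Cu(s) → Pd(s) + Cu²⁺(aq), Q = [Cu²⁺(aq)] / [Pd²⁺(aq)] = 0.0437, giving log Q = −1.360.
By the Nernst equation, E = +0.576 − (0.0641/2)·(−1.360) = +0.620 V.

+0.620 V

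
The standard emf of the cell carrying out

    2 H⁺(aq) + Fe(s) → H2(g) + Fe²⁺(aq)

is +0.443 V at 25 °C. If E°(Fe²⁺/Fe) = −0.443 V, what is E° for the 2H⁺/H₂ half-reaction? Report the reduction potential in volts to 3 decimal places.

+0.000 V

In the reaction as written the 2H⁺/H₂ couple is reduced (cathode) and Fe²⁺/Fe is oxidized (anode), so E°cell = E°(2H⁺/H₂) − E°(Fe²⁺/Fe).
E°(2H⁺/H₂) = E°cell + E°(anode) = +0.443 + (−0.443) = +0.000 V.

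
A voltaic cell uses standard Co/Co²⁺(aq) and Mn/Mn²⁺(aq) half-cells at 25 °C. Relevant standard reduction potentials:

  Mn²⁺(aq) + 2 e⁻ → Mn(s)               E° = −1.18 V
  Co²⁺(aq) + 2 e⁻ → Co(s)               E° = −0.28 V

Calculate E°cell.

+0.90 V

Of the two couples in this cell, the one with the more positive reduction potential is reduced at the cathode: here that is Co²⁺/Co (−0.28 V); Mn²⁺/Mn (−1.18 V) is the anode.
E°cell = E°(cathode) − E°(anode) = −0.28 − (−1.18) = +0.90 V.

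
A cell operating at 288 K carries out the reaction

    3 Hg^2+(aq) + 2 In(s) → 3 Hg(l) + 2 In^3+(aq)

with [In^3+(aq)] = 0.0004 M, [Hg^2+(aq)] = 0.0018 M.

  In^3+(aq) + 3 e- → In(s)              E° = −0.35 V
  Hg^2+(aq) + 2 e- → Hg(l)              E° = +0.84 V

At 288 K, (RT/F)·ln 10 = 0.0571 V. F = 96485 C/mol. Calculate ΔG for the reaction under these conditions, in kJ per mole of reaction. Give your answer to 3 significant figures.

−681 kJ/mol

With Hg²⁺/Hg reduced at the cathode, E°cell = +0.84 − (−0.35) = +1.19 V and n = 6.
Q = [In^3+(aq)]^2 / [Hg^2+(aq)]^3 = 27.4, so log Q = 1.438 and E = +1.19 − (0.0571/6)(1.438) = +1.1763 V.
Finally ΔG = −nFE = −(6)(96485 C/mol)(+1.1763 V) = −681 kJ/mol.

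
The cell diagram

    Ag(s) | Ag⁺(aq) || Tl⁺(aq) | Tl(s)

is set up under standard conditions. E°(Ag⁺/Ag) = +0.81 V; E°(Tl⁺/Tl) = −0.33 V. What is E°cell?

By convention the left-hand electrode in cell notation is the anode (oxidation) and the right-hand electrode is the cathode (reduction).
E°cell = E°(right) − E°(left) = −0.33 − (+0.81) = −1.14 V.
The negative sign shows that, as written, the cell would require an external voltage to drive the reaction.

−1.14 V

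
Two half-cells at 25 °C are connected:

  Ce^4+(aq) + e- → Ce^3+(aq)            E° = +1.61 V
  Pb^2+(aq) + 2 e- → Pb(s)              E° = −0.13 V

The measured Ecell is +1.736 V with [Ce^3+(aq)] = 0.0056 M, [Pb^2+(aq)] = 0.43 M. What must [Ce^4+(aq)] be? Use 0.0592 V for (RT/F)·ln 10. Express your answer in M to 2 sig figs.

With Ce⁴⁺/Ce³⁺ at the cathode and Pb²⁺/Pb at the anode, E°cell = +1.61 − (−0.13) = +1.74 V (n = 2).
Rearranging E = E° − (0.0592/n)·log Q gives log Q = 2(+1.74 − (+1.736))/0.0592 = 0.135.
For 2 Ce^4+(aq) + Pb(s) → 2 Ce^3+(aq) + Pb^2+(aq), the reaction quotient is Q = ([Ce^3+(aq)]^2·[Pb^2+(aq)]) / [Ce^4+(aq)]^2.
Isolating [Ce^4+(aq)] in Q = 10^{0.135} yields log [Ce^4+(aq)] = −2.503, i.e. 0.0031 M.

0.0031 M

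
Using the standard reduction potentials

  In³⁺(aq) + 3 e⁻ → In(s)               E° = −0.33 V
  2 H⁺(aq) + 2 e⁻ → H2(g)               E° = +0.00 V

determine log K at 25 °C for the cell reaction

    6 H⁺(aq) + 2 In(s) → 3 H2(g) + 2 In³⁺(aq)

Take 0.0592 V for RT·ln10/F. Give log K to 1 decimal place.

The 2H⁺/H₂ couple is reduced (cathode); E°cell = +0.00 − (−0.33) = +0.33 V with n = 6.
At equilibrium E = 0, so log K = nE°cell / 0.0592 = (6)(+0.33) / 0.0592 = 33.4.

log K = 33.4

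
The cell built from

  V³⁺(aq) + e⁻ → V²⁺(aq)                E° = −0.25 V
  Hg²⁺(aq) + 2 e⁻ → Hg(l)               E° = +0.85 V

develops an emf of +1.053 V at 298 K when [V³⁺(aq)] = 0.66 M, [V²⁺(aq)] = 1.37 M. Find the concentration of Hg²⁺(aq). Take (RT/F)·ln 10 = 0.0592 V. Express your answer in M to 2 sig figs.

Hg²⁺/Hg is the cathode (higher E°); E°cell = +0.85 − (−0.25) = +1.10 V with n = 2.
From the Nernst equation, log Q = n(E° − E)/0.0592 = 2·(+1.10 − (+1.053))/0.0592 = 1.588.
Balancing electrons gives Hg²⁺(aq) + 2 V²⁺(aq) → Hg(l) + 2 V³⁺(aq); thus Q = [V³⁺(aq)]^2 / ([Hg²⁺(aq)]·[V²⁺(aq)]^2).
Solving for the unknown gives log [Hg²⁺(aq)] = −2.222, so [Hg²⁺(aq)] ≈ 0.0060 M.

0.0060 M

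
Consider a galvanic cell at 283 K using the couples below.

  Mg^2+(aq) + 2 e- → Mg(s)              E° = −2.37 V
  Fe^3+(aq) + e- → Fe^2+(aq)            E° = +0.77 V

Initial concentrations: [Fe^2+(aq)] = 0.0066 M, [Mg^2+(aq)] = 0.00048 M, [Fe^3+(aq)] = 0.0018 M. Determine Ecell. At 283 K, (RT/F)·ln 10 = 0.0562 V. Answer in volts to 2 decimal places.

Fe³⁺/Fe²⁺ is reduced (cathode, E° = +0.77 V) and Mg²⁺/Mg is oxidized (anode).
The standard potential is +0.77 − (−2.37) = +3.14 V and the balanced reaction transfers n = 2 electrons.
For the overall reaction 2 Fe^3+(aq) + Mg(s) → 2 Fe^2+(aq) + Mg^2+(aq), Q = ([Fe^2+(aq)]^2·[Mg^2+(aq)]) / [Fe^3+(aq)]^2 = 0.00645, giving log Q = −2.190.
E = E° − (0.0562/n)·log Q = +3.14 − (0.0562/2)(−2.190) = +3.20 V.

+3.20 V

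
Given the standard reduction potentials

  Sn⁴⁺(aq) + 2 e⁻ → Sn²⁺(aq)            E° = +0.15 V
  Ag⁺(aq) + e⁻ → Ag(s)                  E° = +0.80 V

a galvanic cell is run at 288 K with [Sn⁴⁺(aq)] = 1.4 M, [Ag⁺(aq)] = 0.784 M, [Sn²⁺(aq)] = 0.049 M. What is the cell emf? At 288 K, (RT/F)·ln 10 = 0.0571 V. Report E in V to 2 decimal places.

Since E°(Ag⁺/Ag) > E°(Sn⁴⁺/Sn²⁺), Ag⁺/Ag serves as the cathode.
The standard potential is +0.80 − (+0.15) = +0.65 V and the balanced reaction transfers n = 2 electrons.
Balancing gives 2 Ag⁺(aq) + Sn²⁺(aq) → 2 Ag(s) + Sn⁴⁺(aq); hence Q = [Sn⁴⁺(aq)] / ([Ag⁺(aq)]^2·[Sn²⁺(aq)]) = 46.5 (log Q = 1.667).
By the Nernst equation, E = +0.65 − (0.0571/2)·(1.667) = +0.60 V.

+0.60 V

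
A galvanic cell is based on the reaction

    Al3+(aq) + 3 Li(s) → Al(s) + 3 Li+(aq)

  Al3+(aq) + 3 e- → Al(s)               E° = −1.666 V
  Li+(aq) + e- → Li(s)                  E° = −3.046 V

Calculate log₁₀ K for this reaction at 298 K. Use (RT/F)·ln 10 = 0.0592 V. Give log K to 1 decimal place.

log K = 69.9

The Al³⁺/Al couple is reduced (cathode); E°cell = −1.666 − (−3.046) = +1.380 V with n = 3.
At equilibrium E = 0, so log K = nE°cell / 0.0592 = (3)(+1.380) / 0.0592 = 69.9.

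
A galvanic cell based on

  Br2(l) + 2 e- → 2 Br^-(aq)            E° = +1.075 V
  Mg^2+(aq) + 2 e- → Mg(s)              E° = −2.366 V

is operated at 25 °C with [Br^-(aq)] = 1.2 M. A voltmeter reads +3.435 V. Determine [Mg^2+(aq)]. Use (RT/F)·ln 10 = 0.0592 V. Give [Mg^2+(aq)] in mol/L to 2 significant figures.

1.1 M

With Br₂/Br⁻ at the cathode and Mg²⁺/Mg at the anode, E°cell = +1.075 − (−2.366) = +3.441 V (n = 2).
From the Nernst equation, log Q = n(E° − E)/0.0592 = 2·(+3.441 − (+3.435))/0.0592 = 0.203.
The balanced reaction is Br2(l) + Mg(s) → 2 Br^-(aq) + Mg^2+(aq), so Q = [Br^-(aq)]^2·[Mg^2+(aq)].
Substituting the known concentrations and solving, log [Mg^2+(aq)] = 0.045 and [Mg^2+(aq)] = 1.1 M.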